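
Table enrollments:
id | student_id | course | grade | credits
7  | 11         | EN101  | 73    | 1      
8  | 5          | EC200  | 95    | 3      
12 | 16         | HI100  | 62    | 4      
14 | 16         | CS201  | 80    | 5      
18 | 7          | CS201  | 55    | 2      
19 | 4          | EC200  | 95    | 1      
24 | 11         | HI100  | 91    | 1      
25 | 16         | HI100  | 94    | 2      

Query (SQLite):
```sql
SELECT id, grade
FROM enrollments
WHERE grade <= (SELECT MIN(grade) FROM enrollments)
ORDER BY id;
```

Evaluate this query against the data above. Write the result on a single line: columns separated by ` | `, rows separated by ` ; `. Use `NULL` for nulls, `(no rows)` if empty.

18 | 55

Scalar subquery: MIN(grade) over all enrollments rows = 55.
Keep rows where grade <= that value.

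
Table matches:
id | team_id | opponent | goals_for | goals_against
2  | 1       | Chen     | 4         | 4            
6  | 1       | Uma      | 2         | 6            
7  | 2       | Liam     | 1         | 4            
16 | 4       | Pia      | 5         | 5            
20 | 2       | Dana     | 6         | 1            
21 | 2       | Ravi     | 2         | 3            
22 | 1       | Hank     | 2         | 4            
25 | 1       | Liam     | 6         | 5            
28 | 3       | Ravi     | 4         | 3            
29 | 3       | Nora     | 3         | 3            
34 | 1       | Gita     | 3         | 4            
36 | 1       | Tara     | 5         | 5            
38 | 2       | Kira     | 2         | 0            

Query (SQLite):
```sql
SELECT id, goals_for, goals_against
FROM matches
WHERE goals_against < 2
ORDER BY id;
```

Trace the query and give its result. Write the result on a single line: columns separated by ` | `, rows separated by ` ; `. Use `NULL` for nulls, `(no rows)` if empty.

goals_against < 2: ids {20, 38}

20 | 6 | 1 ; 38 | 2 | 0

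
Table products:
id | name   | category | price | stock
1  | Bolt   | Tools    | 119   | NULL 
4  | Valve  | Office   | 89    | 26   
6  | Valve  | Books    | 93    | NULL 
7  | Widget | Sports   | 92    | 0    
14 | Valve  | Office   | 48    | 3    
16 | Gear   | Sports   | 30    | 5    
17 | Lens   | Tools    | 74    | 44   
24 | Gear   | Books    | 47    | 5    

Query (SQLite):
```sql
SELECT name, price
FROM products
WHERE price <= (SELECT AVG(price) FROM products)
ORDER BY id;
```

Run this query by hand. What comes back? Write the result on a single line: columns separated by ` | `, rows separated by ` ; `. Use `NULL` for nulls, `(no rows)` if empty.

Scalar subquery: AVG(price) over all products rows = 74.0.
Keep rows where price <= that value.

Valve | 48 ; Gear | 30 ; Lens | 74 ; Gear | 47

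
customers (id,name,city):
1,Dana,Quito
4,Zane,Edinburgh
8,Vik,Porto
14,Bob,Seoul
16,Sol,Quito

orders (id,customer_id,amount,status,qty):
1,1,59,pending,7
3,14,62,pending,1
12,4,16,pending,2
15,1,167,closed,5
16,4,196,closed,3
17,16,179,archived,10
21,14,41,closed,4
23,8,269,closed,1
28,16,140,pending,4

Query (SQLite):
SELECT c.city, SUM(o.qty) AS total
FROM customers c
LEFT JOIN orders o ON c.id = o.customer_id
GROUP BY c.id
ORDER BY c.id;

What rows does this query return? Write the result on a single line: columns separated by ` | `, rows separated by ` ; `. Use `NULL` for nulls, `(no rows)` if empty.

LEFT JOIN keeps every customers row; unmatched ones get NULL for orders columns.
Group by customers.id and compute SUM(o.qty). SUM over an all-NULL group is NULL.
  1: ids {1, 15} → SUM(o.qty)=12
  4: ids {12, 16} → SUM(o.qty)=5
  8: ids {23} → SUM(o.qty)=1
  14: ids {3, 21} → SUM(o.qty)=5
  16: ids {17, 28} → SUM(o.qty)=14

Quito | 12 ; Edinburgh | 5 ; Porto | 1 ; Seoul | 5 ; Quito | 14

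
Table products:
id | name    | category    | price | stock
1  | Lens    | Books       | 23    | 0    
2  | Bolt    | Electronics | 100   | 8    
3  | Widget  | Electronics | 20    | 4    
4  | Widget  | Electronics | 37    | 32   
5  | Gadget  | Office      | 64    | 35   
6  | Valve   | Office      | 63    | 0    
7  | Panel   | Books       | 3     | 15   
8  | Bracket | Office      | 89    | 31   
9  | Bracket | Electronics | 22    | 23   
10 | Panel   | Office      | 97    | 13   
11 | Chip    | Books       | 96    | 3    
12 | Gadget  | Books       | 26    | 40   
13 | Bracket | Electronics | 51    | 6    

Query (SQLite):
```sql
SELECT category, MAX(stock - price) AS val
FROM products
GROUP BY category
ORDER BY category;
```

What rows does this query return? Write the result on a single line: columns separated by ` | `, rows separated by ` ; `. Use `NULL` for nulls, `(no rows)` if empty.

Books | 14 ; Electronics | 1 ; Office | -29

For each row compute stock - price.
Group by category; take MAX of the expression per group.
  Books: ids {1, 7, 11, 12} → MAX(stock - price)=14
  Electronics: ids {2, 3, 4, 9, 13} → MAX(stock - price)=1
  Office: ids {5, 6, 8, 10} → MAX(stock - price)=-29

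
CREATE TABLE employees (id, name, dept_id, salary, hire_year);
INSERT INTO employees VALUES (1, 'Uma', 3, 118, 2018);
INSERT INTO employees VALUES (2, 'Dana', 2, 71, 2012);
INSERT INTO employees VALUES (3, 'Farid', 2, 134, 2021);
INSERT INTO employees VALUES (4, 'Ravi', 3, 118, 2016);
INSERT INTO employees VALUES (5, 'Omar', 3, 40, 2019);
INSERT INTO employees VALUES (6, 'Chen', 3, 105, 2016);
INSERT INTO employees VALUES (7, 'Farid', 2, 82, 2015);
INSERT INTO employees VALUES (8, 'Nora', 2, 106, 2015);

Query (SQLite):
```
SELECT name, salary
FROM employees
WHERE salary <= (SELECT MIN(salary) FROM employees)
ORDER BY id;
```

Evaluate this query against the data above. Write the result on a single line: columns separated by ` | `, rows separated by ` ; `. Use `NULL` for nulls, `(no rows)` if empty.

Scalar subquery: MIN(salary) over all employees rows = 40.
Keep rows where salary <= that value.

Omar | 40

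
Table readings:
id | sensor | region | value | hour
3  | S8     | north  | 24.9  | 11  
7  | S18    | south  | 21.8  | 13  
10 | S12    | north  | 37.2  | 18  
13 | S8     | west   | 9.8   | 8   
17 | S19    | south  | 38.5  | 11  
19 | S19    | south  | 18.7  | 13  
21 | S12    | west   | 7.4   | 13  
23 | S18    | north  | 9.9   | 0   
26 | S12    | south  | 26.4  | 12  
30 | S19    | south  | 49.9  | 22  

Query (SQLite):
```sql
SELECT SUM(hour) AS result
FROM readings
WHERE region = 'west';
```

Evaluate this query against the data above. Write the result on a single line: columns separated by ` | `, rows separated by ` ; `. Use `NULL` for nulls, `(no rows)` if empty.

21

Rows where region='west' → hour values: [8, 13].
SUM of non-NULL values = 21.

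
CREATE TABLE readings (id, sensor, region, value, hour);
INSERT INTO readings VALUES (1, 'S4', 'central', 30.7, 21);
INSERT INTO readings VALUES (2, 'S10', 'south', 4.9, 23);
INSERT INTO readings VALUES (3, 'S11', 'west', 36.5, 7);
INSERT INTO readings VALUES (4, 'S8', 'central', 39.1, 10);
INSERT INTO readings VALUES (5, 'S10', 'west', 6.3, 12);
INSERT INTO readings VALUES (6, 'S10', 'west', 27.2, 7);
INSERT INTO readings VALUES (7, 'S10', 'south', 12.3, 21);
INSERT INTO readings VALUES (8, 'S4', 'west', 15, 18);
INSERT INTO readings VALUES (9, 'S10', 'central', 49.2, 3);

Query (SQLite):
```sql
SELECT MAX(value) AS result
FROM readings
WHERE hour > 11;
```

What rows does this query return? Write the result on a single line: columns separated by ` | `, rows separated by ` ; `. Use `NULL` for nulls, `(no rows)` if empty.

30.7

Rows where hour > 11 → value values: [30.7, 4.9, 6.3, 12.3, 15].
MAX of non-NULL values = 30.7.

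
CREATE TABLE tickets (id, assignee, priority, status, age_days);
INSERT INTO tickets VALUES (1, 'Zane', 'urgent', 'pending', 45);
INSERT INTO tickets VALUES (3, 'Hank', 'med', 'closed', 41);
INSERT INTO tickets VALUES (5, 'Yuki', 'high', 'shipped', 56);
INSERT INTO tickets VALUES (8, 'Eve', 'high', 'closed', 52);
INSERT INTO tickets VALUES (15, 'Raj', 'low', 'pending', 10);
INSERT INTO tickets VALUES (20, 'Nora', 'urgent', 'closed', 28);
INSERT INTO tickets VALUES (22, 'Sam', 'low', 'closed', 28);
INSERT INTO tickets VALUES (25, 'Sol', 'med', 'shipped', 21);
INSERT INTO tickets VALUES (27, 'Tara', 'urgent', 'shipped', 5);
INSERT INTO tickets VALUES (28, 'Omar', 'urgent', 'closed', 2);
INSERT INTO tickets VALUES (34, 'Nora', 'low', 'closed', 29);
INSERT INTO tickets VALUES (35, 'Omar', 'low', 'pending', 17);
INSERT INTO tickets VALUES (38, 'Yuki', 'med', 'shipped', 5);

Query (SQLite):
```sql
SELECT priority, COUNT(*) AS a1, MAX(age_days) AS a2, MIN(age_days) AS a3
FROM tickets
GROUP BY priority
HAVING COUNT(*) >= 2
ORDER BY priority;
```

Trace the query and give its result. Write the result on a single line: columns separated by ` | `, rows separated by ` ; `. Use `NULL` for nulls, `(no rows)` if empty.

high | 2 | 56 | 52 ; low | 4 | 29 | 10 ; med | 3 | 41 | 5 ; urgent | 4 | 45 | 2

Group tickets by priority.
Per group compute: COUNT(*), MAX(age_days), MIN(age_days).
HAVING: drop groups with fewer than 2 rows.
  high: ids {5, 8} → COUNT(*)=2, MAX(age_days)=56, MIN(age_days)=52
  low: ids {15, 22, 34, 35} → COUNT(*)=4, MAX(age_days)=29, MIN(age_days)=10
  med: ids {3, 25, 38} → COUNT(*)=3, MAX(age_days)=41, MIN(age_days)=5
  urgent: ids {1, 20, 27, 28} → COUNT(*)=4, MAX(age_days)=45, MIN(age_days)=2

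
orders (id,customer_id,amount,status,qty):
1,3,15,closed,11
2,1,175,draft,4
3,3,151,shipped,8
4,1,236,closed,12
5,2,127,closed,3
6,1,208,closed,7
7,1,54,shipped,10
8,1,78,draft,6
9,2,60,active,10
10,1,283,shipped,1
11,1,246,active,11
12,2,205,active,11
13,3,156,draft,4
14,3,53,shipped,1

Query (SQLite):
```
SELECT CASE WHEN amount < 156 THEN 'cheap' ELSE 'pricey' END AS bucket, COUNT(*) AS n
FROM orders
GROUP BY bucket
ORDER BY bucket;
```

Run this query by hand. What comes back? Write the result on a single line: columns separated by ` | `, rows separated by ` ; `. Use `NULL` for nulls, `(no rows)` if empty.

Bucket rows by amount < 156 → 'cheap' else 'pricey'; count each bucket.

cheap | 7 ; pricey | 7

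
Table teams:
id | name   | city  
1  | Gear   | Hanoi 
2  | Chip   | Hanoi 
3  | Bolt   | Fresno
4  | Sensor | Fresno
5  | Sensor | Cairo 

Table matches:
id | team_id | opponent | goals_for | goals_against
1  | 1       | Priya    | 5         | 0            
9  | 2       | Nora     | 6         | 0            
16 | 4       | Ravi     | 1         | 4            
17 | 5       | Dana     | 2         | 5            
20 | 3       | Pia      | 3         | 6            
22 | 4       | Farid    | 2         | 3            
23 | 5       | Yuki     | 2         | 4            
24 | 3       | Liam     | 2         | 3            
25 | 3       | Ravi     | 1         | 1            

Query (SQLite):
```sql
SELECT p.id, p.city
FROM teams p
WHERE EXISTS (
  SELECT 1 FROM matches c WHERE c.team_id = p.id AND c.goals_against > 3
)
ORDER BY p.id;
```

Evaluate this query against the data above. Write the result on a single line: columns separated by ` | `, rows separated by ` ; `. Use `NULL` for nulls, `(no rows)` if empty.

3 | Fresno ; 4 | Fresno ; 5 | Cairo

For each teams row, check whether any matches with matching team_id has goals_against > 3.
Keep rows where that is true.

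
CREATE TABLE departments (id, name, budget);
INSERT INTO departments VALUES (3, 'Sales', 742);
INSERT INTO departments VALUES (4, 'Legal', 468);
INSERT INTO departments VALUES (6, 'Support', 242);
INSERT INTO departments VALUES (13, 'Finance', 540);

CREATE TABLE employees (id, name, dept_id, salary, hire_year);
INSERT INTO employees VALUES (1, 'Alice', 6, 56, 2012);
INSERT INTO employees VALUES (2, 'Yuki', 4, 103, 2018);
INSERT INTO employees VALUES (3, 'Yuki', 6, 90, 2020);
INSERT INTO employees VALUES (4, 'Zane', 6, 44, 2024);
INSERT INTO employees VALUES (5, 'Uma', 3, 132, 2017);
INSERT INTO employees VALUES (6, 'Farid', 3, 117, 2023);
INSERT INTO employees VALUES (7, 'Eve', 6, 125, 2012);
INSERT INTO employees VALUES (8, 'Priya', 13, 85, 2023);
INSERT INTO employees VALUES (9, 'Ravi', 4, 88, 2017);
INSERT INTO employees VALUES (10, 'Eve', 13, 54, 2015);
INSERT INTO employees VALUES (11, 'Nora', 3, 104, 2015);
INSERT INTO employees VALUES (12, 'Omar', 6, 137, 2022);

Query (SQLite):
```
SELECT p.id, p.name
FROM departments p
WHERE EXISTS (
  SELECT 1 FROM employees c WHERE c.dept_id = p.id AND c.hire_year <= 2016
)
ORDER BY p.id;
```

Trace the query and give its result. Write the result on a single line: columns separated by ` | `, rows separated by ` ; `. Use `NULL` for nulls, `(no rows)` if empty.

3 | Sales ; 6 | Support ; 13 | Finance

For each departments row, check whether any employees with matching dept_id has hire_year <= 2016.
Keep rows where that is true.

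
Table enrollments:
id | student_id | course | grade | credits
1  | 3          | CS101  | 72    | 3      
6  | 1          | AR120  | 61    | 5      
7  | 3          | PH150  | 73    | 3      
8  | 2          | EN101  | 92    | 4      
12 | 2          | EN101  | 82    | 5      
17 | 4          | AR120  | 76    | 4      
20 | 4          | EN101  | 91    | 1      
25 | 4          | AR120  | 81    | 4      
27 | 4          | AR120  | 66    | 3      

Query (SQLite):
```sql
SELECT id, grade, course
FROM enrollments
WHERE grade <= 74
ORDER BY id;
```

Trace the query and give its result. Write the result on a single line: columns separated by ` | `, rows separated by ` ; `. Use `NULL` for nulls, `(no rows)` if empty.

grade <= 74: ids {1, 6, 7, 27}

1 | 72 | CS101 ; 6 | 61 | AR120 ; 7 | 73 | PH150 ; 27 | 66 | AR120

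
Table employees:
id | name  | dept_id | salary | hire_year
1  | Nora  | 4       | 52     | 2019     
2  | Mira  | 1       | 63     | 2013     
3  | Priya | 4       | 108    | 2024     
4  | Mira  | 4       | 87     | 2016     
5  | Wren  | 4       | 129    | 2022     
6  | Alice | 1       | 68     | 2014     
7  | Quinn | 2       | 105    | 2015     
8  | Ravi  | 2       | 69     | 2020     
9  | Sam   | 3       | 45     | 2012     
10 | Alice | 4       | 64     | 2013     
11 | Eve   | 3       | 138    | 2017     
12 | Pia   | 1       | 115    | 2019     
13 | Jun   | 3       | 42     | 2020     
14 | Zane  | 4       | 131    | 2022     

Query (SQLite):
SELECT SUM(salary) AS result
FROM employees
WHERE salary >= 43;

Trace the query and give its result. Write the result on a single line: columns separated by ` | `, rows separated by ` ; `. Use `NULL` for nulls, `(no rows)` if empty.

Rows where salary >= 43 → salary values: [52, 63, 108, 87, 129, 68, 105, 69, 45, 64, 138, 115, 131].
SUM of non-NULL values = 1174.

1174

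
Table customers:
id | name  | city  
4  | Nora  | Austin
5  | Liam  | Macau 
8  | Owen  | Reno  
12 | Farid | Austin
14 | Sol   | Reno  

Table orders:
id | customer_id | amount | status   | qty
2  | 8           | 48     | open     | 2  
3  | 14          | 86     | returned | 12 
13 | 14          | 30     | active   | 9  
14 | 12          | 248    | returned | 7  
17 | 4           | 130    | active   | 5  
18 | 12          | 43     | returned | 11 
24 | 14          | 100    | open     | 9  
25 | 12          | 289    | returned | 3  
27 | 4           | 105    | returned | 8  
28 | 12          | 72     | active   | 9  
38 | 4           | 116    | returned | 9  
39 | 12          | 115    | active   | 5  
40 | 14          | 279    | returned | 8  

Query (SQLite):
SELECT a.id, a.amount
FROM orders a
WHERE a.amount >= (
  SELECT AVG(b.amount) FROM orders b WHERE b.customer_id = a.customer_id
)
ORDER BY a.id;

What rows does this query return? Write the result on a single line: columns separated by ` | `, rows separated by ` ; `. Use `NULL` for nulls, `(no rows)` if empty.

2 | 48 ; 14 | 248 ; 17 | 130 ; 25 | 289 ; 40 | 279

For each orders row a, compute AVG(amount) over rows sharing a.customer_id.
Keep row a if a.amount >= that per-group AVG.
  customer_id=4: AVG(amount) = 117.0
  customer_id=8: AVG(amount) = 48.0
  customer_id=12: AVG(amount) = 153.4
  customer_id=14: AVG(amount) = 123.75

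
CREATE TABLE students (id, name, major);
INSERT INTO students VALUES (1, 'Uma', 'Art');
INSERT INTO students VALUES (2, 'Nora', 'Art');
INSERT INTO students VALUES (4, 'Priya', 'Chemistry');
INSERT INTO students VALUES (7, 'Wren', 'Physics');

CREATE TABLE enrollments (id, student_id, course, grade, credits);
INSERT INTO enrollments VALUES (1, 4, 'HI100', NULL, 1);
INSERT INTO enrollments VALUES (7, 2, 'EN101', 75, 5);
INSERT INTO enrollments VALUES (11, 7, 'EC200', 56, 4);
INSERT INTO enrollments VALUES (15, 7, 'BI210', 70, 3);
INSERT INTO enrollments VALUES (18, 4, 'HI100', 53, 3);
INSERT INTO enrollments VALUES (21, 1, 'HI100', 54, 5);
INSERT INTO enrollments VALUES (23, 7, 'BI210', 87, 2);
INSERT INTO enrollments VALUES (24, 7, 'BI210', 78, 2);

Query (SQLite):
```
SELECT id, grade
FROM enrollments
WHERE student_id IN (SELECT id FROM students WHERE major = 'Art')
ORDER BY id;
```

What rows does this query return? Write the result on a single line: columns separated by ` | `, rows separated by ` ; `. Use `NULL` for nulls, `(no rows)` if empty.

7 | 75 ; 21 | 54

Inner query: students.id where major = 'Art'.
Outer: keep enrollments rows whose student_id is in that set.
Inner query → {1, 2}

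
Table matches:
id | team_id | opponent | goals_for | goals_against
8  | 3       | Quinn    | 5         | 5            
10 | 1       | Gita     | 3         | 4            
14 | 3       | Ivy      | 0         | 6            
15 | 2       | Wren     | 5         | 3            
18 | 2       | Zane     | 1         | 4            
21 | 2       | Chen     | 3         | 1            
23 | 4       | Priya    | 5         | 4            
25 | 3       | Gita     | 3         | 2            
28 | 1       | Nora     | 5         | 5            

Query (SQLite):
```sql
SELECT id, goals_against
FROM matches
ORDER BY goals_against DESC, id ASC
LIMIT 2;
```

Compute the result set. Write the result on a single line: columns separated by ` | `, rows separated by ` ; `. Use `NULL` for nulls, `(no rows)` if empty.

Sort by goals_against desc, tiebreak id asc: (6, id=14), (5, id=8), (5, id=28), (4, id=10), (4, id=18) …. Take first 2.

14 | 6 ; 8 | 5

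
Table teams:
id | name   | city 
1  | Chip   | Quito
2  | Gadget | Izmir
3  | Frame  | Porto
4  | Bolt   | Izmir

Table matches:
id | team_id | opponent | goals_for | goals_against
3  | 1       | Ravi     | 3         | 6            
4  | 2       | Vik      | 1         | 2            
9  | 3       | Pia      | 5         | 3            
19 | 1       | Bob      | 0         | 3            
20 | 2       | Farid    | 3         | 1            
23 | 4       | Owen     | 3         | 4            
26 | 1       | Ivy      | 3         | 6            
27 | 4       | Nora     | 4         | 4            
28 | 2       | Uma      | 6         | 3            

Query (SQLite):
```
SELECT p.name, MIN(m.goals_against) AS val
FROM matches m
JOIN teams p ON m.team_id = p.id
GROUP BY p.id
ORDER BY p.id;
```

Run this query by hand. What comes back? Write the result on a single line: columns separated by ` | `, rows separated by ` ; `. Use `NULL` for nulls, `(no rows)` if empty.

Join each matches row to its teams via team_id.
Group joined rows by teams.id; compute MIN(m.goals_against) per group.
  1: ids {3, 19, 26} → MIN(m.goals_against)=3
  2: ids {4, 20, 28} → MIN(m.goals_against)=1
  3: ids {9} → MIN(m.goals_against)=3
  4: ids {23, 27} → MIN(m.goals_against)=4

Chip | 3 ; Gadget | 1 ; Frame | 3 ; Bolt | 4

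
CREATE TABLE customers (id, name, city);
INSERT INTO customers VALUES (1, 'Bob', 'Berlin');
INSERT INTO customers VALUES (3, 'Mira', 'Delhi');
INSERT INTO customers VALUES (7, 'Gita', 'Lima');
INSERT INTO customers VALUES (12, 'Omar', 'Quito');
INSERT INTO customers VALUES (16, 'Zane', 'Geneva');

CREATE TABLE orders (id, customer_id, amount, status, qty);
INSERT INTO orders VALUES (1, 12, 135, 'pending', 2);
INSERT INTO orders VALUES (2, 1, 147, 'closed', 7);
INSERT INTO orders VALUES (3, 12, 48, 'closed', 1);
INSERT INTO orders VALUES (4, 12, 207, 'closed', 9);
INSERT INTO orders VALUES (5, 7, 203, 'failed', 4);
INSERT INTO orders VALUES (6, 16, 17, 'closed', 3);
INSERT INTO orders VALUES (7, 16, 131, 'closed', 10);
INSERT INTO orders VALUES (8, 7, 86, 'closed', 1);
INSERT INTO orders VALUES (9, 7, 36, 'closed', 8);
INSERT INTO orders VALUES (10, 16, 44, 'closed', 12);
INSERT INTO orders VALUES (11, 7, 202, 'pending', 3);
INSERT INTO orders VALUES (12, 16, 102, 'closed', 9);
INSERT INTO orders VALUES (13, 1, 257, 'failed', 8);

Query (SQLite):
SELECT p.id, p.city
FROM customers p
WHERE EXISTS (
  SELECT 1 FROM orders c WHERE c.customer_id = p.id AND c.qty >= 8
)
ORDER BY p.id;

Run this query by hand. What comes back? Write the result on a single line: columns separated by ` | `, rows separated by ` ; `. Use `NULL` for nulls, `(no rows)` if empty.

For each customers row, check whether any orders with matching customer_id has qty >= 8.
Keep rows where that is true.

1 | Berlin ; 7 | Lima ; 12 | Quito ; 16 | Geneva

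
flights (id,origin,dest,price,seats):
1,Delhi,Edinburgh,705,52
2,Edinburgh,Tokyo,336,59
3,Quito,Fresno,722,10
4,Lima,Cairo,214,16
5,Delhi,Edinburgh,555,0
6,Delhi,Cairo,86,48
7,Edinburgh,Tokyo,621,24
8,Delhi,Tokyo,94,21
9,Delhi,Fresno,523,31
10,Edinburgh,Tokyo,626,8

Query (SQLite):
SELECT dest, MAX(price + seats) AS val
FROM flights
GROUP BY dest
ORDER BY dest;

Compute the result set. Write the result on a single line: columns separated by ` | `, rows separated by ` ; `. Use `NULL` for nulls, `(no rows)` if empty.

Cairo | 230 ; Edinburgh | 757 ; Fresno | 732 ; Tokyo | 645

For each row compute price + seats.
Group by dest; take MAX of the expression per group.
  Cairo: ids {4, 6} → MAX(price + seats)=230
  Edinburgh: ids {1, 5} → MAX(price + seats)=757
  Fresno: ids {3, 9} → MAX(price + seats)=732
  Tokyo: ids {2, 7, 8, 10} → MAX(price + seats)=645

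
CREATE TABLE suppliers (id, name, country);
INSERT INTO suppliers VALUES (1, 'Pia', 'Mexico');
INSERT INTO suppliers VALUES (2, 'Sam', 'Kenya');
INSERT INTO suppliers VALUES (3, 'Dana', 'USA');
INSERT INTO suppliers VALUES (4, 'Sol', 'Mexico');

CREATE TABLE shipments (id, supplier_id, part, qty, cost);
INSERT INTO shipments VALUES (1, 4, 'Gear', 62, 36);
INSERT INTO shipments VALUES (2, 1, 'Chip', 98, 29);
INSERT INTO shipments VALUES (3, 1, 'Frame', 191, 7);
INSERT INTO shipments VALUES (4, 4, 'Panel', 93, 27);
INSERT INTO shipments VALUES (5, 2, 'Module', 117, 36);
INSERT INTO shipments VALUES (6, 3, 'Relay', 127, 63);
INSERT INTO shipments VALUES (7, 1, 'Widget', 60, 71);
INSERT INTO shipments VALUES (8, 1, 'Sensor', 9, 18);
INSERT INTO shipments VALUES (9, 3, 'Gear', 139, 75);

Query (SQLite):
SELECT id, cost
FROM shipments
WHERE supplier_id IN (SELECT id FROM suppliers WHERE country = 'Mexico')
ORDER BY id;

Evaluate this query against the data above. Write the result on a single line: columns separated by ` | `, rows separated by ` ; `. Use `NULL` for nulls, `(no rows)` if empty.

1 | 36 ; 2 | 29 ; 3 | 7 ; 4 | 27 ; 7 | 71 ; 8 | 18

Inner query: suppliers.id where country = 'Mexico'.
Outer: keep shipments rows whose supplier_id is in that set.
Inner query → {1, 4}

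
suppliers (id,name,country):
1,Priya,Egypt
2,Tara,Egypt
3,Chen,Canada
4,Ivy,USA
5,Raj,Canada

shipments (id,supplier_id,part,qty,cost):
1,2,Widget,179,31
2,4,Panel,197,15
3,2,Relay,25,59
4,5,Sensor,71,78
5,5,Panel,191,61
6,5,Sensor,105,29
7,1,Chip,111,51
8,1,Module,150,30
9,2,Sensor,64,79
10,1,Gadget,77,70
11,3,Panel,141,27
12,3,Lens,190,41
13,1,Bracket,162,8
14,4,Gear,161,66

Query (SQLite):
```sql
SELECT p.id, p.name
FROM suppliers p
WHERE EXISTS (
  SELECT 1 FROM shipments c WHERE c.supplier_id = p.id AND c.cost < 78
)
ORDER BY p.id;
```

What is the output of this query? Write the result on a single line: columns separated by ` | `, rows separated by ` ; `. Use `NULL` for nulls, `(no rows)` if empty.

1 | Priya ; 2 | Tara ; 3 | Chen ; 4 | Ivy ; 5 | Raj

For each suppliers row, check whether any shipments with matching supplier_id has cost < 78.
Keep rows where that is true.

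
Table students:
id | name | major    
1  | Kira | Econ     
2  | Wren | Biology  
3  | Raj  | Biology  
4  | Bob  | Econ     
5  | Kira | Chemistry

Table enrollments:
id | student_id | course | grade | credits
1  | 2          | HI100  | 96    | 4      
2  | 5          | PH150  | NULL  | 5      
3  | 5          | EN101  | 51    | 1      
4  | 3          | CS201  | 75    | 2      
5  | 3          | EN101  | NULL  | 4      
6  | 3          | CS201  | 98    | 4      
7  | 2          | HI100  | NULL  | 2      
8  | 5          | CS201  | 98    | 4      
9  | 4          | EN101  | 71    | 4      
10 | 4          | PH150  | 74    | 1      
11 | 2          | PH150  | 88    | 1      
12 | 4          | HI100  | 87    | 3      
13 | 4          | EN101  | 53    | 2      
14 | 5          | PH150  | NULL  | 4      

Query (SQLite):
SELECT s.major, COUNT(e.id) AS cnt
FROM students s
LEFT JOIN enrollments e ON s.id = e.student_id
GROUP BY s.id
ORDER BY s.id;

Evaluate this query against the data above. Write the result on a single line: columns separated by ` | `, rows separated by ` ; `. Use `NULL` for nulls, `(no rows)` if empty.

LEFT JOIN keeps every students row; unmatched ones get NULL for enrollments columns.
Group by students.id and compute COUNT(e.id). COUNT(col) of an all-NULL group is 0.
  1: ids {—} → COUNT(e.id)=0
  2: ids {1, 7, 11} → COUNT(e.id)=3
  3: ids {4, 5, 6} → COUNT(e.id)=3
  4: ids {9, 10, 12, 13} → COUNT(e.id)=4
  5: ids {2, 3, 8, 14} → COUNT(e.id)=4

Econ | 0 ; Biology | 3 ; Biology | 3 ; Econ | 4 ; Chemistry | 4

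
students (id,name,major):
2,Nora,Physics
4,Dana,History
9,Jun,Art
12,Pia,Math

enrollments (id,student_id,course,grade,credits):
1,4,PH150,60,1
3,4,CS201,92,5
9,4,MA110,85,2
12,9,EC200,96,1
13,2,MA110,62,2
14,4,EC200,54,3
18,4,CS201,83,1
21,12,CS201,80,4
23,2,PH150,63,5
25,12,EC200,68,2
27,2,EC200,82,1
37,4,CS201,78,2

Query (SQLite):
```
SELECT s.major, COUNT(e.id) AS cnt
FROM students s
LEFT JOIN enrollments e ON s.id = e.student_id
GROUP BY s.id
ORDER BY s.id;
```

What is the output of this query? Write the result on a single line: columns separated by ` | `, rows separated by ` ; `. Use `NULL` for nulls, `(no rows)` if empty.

LEFT JOIN keeps every students row; unmatched ones get NULL for enrollments columns.
Group by students.id and compute COUNT(e.id). COUNT(col) of an all-NULL group is 0.
  2: ids {13, 23, 27} → COUNT(e.id)=3
  4: ids {1, 3, 9, 14, 18, 37} → COUNT(e.id)=6
  9: ids {12} → COUNT(e.id)=1
  12: ids {21, 25} → COUNT(e.id)=2

Physics | 3 ; History | 6 ; Art | 1 ; Math | 2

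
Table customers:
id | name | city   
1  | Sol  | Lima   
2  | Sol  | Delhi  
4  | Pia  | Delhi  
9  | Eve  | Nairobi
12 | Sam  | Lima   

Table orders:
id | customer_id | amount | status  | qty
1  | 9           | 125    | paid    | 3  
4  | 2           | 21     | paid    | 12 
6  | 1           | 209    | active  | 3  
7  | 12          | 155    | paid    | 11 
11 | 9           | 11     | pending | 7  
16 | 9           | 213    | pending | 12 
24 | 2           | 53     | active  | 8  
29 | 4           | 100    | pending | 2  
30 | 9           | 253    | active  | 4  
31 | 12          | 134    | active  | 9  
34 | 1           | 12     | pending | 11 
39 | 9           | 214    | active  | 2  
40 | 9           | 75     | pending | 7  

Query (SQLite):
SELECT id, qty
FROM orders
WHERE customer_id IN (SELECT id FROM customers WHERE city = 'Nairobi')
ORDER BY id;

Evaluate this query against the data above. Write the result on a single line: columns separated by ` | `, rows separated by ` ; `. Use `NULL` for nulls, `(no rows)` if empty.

1 | 3 ; 11 | 7 ; 16 | 12 ; 30 | 4 ; 39 | 2 ; 40 | 7

Inner query: customers.id where city = 'Nairobi'.
Outer: keep orders rows whose customer_id is in that set.
Inner query → {9}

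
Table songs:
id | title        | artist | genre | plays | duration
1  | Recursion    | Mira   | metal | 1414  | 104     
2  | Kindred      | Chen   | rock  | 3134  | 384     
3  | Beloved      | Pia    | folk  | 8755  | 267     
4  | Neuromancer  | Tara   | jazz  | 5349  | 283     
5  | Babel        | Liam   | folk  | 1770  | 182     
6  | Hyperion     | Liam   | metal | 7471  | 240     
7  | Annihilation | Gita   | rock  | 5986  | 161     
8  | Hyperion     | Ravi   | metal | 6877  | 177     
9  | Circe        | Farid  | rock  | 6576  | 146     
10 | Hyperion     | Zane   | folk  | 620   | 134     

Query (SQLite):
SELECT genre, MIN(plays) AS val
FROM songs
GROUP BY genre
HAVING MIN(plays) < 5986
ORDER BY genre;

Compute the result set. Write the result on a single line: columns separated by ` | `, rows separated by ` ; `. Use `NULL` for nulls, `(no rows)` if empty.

folk | 620 ; jazz | 5349 ; metal | 1414 ; rock | 3134

Partition songs by genre; compute MIN(plays) within each group.
HAVING: keep groups where MIN(plays) < 5986.
  folk: ids {3, 5, 10} → MIN(plays)=620
  jazz: ids {4} → MIN(plays)=5349
  metal: ids {1, 6, 8} → MIN(plays)=1414
  rock: ids {2, 7, 9} → MIN(plays)=3134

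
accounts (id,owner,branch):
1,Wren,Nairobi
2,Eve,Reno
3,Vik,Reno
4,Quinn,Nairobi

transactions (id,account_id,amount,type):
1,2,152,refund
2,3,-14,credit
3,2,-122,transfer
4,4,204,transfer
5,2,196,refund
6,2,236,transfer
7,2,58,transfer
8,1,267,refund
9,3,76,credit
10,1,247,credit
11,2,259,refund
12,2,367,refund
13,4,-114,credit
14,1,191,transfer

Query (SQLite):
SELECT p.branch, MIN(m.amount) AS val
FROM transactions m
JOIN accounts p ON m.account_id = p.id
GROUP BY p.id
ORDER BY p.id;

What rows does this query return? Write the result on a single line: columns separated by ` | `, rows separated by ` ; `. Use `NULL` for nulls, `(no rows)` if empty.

Join each transactions row to its accounts via account_id.
Group joined rows by accounts.id; compute MIN(m.amount) per group.
  1: ids {8, 10, 14} → MIN(m.amount)=191
  2: ids {1, 3, 5, 6, 7, 11, 12} → MIN(m.amount)=-122
  3: ids {2, 9} → MIN(m.amount)=-14
  4: ids {4, 13} → MIN(m.amount)=-114

Nairobi | 191 ; Reno | -122 ; Reno | -14 ; Nairobi | -114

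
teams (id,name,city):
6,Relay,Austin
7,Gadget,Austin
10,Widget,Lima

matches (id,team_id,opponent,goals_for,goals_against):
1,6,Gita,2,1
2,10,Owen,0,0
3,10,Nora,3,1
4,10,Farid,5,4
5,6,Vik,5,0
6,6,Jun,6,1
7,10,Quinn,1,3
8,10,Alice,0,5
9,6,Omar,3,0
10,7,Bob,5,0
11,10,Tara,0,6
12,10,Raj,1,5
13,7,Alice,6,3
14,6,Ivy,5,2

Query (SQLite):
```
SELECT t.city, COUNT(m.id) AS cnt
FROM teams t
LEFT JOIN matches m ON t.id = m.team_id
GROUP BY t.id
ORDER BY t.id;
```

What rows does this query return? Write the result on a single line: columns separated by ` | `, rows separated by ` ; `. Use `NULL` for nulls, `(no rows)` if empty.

Austin | 5 ; Austin | 2 ; Lima | 7

LEFT JOIN keeps every teams row; unmatched ones get NULL for matches columns.
Group by teams.id and compute COUNT(m.id). COUNT(col) of an all-NULL group is 0.
  6: ids {1, 5, 6, 9, 14} → COUNT(m.id)=5
  7: ids {10, 13} → COUNT(m.id)=2
  10: ids {2, 3, 4, 7, 8, 11, 12} → COUNT(m.id)=7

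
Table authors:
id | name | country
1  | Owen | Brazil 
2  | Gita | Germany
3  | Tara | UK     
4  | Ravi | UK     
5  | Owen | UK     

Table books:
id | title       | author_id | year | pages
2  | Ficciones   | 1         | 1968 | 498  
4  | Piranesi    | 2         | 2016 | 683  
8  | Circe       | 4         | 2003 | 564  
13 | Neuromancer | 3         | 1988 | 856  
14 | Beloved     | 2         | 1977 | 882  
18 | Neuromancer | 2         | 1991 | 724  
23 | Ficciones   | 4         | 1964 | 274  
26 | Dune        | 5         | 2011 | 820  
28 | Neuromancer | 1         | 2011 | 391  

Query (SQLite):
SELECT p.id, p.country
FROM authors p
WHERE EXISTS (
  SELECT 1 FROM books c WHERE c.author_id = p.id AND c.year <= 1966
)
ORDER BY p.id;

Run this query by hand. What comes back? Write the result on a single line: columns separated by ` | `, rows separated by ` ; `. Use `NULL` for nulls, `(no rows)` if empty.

4 | UK

For each authors row, check whether any books with matching author_id has year <= 1966.
Keep rows where that is true.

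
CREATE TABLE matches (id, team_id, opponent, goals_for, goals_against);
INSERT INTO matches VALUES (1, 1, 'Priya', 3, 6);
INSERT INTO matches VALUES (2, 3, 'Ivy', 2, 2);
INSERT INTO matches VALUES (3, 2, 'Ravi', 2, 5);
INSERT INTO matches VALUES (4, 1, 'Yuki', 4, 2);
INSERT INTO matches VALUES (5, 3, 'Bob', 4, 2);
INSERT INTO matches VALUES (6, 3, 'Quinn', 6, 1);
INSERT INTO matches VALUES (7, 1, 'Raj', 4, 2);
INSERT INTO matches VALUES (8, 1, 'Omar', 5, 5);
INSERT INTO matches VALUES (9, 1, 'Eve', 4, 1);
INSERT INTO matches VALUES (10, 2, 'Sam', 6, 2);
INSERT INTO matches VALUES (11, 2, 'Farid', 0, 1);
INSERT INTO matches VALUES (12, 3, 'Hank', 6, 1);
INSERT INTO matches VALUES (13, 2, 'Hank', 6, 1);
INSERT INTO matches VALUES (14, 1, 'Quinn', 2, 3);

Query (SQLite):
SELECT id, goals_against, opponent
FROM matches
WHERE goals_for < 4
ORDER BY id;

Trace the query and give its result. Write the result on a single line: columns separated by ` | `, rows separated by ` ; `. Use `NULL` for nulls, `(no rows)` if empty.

1 | 6 | Priya ; 2 | 2 | Ivy ; 3 | 5 | Ravi ; 11 | 1 | Farid ; 14 | 3 | Quinn

goals_for < 4: ids {1, 2, 3, 11, 14}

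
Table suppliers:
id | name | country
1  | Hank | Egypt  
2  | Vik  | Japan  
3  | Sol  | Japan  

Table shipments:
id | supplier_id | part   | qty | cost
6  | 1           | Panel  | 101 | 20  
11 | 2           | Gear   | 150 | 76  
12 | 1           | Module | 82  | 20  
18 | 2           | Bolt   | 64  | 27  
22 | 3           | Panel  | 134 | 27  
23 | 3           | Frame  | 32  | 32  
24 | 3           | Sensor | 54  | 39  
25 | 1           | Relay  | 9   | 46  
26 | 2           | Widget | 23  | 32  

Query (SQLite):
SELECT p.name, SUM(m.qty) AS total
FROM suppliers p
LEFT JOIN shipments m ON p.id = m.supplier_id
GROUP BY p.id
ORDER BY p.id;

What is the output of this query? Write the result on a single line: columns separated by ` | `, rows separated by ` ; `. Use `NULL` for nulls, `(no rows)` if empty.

Hank | 192 ; Vik | 237 ; Sol | 220

LEFT JOIN keeps every suppliers row; unmatched ones get NULL for shipments columns.
Group by suppliers.id and compute SUM(m.qty). SUM over an all-NULL group is NULL.
  1: ids {6, 12, 25} → SUM(m.qty)=192
  2: ids {11, 18, 26} → SUM(m.qty)=237
  3: ids {22, 23, 24} → SUM(m.qty)=220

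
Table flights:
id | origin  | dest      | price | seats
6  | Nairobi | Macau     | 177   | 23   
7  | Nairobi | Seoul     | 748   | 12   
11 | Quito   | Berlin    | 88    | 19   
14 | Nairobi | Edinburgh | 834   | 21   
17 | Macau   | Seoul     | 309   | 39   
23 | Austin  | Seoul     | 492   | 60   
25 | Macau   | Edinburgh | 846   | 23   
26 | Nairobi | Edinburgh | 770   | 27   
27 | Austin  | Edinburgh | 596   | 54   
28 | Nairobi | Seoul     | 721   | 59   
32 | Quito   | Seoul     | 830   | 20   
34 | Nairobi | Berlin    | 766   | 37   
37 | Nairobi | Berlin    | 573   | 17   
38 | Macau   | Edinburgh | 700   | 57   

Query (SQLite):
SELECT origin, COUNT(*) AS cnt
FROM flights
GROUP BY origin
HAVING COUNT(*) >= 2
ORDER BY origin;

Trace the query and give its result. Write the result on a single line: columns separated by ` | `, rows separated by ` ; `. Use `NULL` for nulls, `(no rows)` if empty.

Partition flights by origin; compute COUNT(*) within each group.
HAVING: keep groups with count ≥ 2.
  Austin: ids {23, 27} → COUNT(*)=2
  Macau: ids {17, 25, 38} → COUNT(*)=3
  Nairobi: ids {6, 7, 14, 26, 28, 34, 37} → COUNT(*)=7
  Quito: ids {11, 32} → COUNT(*)=2

Austin | 2 ; Macau | 3 ; Nairobi | 7 ; Quito | 2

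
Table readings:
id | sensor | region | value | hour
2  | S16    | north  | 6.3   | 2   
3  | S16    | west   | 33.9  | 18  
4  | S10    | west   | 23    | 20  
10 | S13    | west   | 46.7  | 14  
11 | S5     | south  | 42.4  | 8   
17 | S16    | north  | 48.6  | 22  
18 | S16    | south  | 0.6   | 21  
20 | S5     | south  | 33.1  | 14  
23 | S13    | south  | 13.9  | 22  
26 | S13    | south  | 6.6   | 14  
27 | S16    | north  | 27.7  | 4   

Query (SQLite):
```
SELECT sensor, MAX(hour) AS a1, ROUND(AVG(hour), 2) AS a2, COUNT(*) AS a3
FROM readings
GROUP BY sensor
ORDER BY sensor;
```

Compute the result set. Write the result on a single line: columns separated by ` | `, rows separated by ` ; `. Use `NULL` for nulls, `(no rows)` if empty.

S10 | 20 | 20 | 1 ; S13 | 22 | 16.67 | 3 ; S16 | 22 | 13.4 | 5 ; S5 | 14 | 11 | 2

Group readings by sensor.
Per group compute: MAX(hour), ROUND(AVG(hour), 2), COUNT(*).
  S10: ids {4} → MAX(hour)=20, ROUND(AVG(hour), 2)=20, COUNT(*)=1
  S13: ids {10, 23, 26} → MAX(hour)=22, ROUND(AVG(hour), 2)=16.67, COUNT(*)=3
  S16: ids {2, 3, 17, 18, 27} → MAX(hour)=22, ROUND(AVG(hour), 2)=13.4, COUNT(*)=5
  S5: ids {11, 20} → MAX(hour)=14, ROUND(AVG(hour), 2)=11, COUNT(*)=2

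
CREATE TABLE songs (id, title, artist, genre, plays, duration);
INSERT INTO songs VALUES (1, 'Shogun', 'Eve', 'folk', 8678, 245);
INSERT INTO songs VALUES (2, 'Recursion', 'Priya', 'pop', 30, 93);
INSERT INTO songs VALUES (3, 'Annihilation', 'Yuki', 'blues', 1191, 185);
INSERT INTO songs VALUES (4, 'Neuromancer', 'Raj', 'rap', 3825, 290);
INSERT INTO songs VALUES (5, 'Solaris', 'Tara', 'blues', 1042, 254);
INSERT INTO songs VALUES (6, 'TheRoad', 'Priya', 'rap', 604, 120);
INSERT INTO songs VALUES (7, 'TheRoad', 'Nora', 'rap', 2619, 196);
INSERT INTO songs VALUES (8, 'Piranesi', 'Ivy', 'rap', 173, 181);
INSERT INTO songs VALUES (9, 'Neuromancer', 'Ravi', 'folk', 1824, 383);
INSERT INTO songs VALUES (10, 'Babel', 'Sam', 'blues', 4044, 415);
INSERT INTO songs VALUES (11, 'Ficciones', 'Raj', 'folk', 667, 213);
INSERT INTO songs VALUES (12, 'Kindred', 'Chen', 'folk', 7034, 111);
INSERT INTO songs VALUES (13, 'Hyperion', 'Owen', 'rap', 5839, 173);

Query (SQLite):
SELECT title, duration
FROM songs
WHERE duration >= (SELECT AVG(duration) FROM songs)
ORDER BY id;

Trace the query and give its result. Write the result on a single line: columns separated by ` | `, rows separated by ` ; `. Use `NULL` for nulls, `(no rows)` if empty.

Scalar subquery: AVG(duration) over all songs rows = 219.923077 (≈; comparison uses full precision).
Keep rows where duration >= that value.

Shogun | 245 ; Neuromancer | 290 ; Solaris | 254 ; Neuromancer | 383 ; Babel | 415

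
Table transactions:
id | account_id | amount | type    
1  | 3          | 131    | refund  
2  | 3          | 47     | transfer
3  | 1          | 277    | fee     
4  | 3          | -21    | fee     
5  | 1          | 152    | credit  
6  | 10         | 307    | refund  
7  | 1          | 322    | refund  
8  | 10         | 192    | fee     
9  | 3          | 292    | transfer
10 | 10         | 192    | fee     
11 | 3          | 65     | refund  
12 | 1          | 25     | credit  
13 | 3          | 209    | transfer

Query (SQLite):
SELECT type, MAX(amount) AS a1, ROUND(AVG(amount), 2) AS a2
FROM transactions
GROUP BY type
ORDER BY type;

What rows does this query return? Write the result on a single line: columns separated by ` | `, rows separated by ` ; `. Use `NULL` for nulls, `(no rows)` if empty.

credit | 152 | 88.5 ; fee | 277 | 160 ; refund | 322 | 206.25 ; transfer | 292 | 182.67

Group transactions by type.
Per group compute: MAX(amount), ROUND(AVG(amount), 2).
  credit: ids {5, 12} → MAX(amount)=152, ROUND(AVG(amount), 2)=88.5
  fee: ids {3, 4, 8, 10} → MAX(amount)=277, ROUND(AVG(amount), 2)=160
  refund: ids {1, 6, 7, 11} → MAX(amount)=322, ROUND(AVG(amount), 2)=206.25
  transfer: ids {2, 9, 13} → MAX(amount)=292, ROUND(AVG(amount), 2)=182.67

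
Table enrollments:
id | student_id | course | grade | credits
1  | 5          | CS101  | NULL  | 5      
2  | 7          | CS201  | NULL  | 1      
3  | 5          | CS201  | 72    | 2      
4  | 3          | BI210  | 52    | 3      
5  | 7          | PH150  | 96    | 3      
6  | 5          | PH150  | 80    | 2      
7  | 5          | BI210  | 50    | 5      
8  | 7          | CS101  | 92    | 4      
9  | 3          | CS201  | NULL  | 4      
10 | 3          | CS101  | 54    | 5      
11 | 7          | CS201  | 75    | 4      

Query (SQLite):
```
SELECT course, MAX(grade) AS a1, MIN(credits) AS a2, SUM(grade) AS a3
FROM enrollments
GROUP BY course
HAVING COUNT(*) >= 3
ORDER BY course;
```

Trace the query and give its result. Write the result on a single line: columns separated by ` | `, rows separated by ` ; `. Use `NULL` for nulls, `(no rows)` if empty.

CS101 | 92 | 4 | 146 ; CS201 | 75 | 1 | 147

Group enrollments by course.
Per group compute: MAX(grade), MIN(credits), SUM(grade).
HAVING: drop groups with fewer than 3 rows.
  BI210: ids {4, 7} → MAX(grade)=52, MIN(credits)=3, SUM(grade)=102
  CS101: ids {1, 8, 10} → MAX(grade)=92, MIN(credits)=4, SUM(grade)=146
  CS201: ids {2, 3, 9, 11} → MAX(grade)=75, MIN(credits)=1, SUM(grade)=147
  PH150: ids {5, 6} → MAX(grade)=96, MIN(credits)=2, SUM(grade)=176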